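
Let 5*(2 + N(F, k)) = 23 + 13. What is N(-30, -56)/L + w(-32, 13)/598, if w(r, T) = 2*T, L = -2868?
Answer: 6871/164910 ≈ 0.041665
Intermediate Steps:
N(F, k) = 26/5 (N(F, k) = -2 + (23 + 13)/5 = -2 + (⅕)*36 = -2 + 36/5 = 26/5)
N(-30, -56)/L + w(-32, 13)/598 = (26/5)/(-2868) + (2*13)/598 = (26/5)*(-1/2868) + 26*(1/598) = -13/7170 + 1/23 = 6871/164910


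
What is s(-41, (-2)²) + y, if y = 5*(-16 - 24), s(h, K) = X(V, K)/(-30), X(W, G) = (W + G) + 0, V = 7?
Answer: -6011/30 ≈ -200.37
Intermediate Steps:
X(W, G) = G + W (X(W, G) = (G + W) + 0 = G + W)
s(h, K) = -7/30 - K/30 (s(h, K) = (K + 7)/(-30) = (7 + K)*(-1/30) = -7/30 - K/30)
y = -200 (y = 5*(-40) = -200)
s(-41, (-2)²) + y = (-7/30 - 1/30*(-2)²) - 200 = (-7/30 - 1/30*4) - 200 = (-7/30 - 2/15) - 200 = -11/30 - 200 = -6011/30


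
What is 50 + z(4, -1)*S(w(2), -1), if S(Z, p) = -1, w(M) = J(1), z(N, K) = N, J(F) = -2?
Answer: 46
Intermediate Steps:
w(M) = -2
50 + z(4, -1)*S(w(2), -1) = 50 + 4*(-1) = 50 - 4 = 46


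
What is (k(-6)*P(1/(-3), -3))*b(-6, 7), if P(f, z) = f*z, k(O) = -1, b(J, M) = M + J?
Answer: -1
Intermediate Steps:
b(J, M) = J + M
(k(-6)*P(1/(-3), -3))*b(-6, 7) = (-1/(-3)*(-3))*(-6 + 7) = -1*(-⅓)*(-3)*1 = -(-1)*(-3)/3*1 = -1*1*1 = -1*1 = -1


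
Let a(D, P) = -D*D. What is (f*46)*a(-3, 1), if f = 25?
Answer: -10350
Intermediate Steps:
a(D, P) = -D²
(f*46)*a(-3, 1) = (25*46)*(-1*(-3)²) = 1150*(-1*9) = 1150*(-9) = -10350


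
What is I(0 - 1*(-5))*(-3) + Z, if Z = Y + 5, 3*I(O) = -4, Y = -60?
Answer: -51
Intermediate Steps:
I(O) = -4/3 (I(O) = (1/3)*(-4) = -4/3)
Z = -55 (Z = -60 + 5 = -55)
I(0 - 1*(-5))*(-3) + Z = -4/3*(-3) - 55 = 4 - 55 = -51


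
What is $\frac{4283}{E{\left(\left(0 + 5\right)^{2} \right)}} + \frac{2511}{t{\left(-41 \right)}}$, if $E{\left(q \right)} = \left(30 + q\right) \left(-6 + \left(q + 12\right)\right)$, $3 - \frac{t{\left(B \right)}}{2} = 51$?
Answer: $- \frac{1290029}{54560} \approx -23.644$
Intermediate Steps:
$t{\left(B \right)} = -96$ ($t{\left(B \right)} = 6 - 102 = -96$)
$E{\left(q \right)} = \left(6 + q\right) \left(30 + q\right)$ ($E{\left(q \right)} = \left(30 + q\right) \left(-6 + \left(12 + q\right)\right) = \left(30 + q\right) \left(6 + q\right) = \left(6 + q\right) \left(30 + q\right)$)
$\frac{4283}{E{\left(\left(0 + 5\right)^{2} \right)}} + \frac{2511}{t{\left(-41 \right)}} = \frac{4283}{180 + \left(\left(0 + 5\right)^{2}\right)^{2} + 36 \left(0 + 5\right)^{2}} + \frac{2511}{-96} = \frac{4283}{180 + \left(5^{2}\right)^{2} + 36 \cdot 5^{2}} + 2511 \left(- \frac{1}{96}\right) = \frac{4283}{180 + 25^{2} + 36 \cdot 25} - \frac{837}{32} = \frac{4283}{180 + 625 + 900} - \frac{837}{32} = \frac{4283}{1705} - \frac{837}{32} = - \frac{1290029}{54560}$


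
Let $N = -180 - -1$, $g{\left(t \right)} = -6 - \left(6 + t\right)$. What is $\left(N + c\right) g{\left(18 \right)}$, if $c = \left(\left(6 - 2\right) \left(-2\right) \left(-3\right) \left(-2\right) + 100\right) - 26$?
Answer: $4590$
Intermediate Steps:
$g{\left(t \right)} = -12 - t$
$N = -179$ ($N = -180 + 1 = -179$)
$c = 26$ ($c = \left(4 \cdot 6 \left(-2\right) + 100\right) - 26 = \left(4 \left(-12\right) + 100\right) - 26 = \left(-48 + 100\right) - 26 = 52 - 26 = 26$)
$\left(N + c\right) g{\left(18 \right)} = \left(-179 + 26\right) \left(-12 - 18\right) = - 153 \left(-12 - 18\right) = \left(-153\right) \left(-30\right) = 4590$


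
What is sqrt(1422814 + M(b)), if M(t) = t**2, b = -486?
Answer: sqrt(1659010) ≈ 1288.0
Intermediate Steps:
sqrt(1422814 + M(b)) = sqrt(1422814 + (-486)**2) = sqrt(1422814 + 236196) = sqrt(1659010)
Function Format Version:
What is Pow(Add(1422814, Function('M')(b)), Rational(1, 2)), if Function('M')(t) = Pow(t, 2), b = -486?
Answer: Pow(1659010, Rational(1, 2)) ≈ 1288.0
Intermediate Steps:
Pow(Add(1422814, Function('M')(b)), Rational(1, 2)) = Pow(Add(1422814, Pow(-486, 2)), Rational(1, 2)) = Pow(Add(1422814, 236196), Rational(1, 2)) = Pow(1659010, Rational(1, 2))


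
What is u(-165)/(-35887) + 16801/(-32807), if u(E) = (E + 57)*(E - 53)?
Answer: -25949915/22214053 ≈ -1.1682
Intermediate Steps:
u(E) = (-53 + E)*(57 + E) (u(E) = (57 + E)*(-53 + E) = (-53 + E)*(57 + E))
u(-165)/(-35887) + 16801/(-32807) = (-3021 + (-165)**2 + 4*(-165))/(-35887) + 16801/(-32807) = (-3021 + 27225 - 660)*(-1/35887) + 16801*(-1/32807) = 23544*(-1/35887) - 317/619 = -23544/35887 - 317/619 = -25949915/22214053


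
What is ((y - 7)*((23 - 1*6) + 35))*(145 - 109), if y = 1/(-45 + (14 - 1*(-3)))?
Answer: -92196/7 ≈ -13171.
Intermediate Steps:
y = -1/28 (y = 1/(-45 + (14 + 3)) = 1/(-45 + 17) = 1/(-28) = -1/28 ≈ -0.035714)
((y - 7)*((23 - 1*6) + 35))*(145 - 109) = ((-1/28 - 7)*((23 - 1*6) + 35))*(145 - 109) = -197*((23 - 6) + 35)/28*36 = -197*(17 + 35)/28*36 = -197/28*52*36 = -2561/7*36 = -92196/7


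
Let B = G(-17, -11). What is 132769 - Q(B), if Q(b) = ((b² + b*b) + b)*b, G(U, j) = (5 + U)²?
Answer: -5859935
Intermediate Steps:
B = 144 (B = (5 - 17)² = (-12)² = 144)
Q(b) = b*(b + 2*b²) (Q(b) = ((b² + b²) + b)*b = (2*b² + b)*b = (b + 2*b²)*b = b*(b + 2*b²))
132769 - Q(B) = 132769 - 144²*(1 + 2*144) = 132769 - 20736*(1 + 288) = 132769 - 20736*289 = 132769 - 1*5992704 = 132769 - 5992704 = -5859935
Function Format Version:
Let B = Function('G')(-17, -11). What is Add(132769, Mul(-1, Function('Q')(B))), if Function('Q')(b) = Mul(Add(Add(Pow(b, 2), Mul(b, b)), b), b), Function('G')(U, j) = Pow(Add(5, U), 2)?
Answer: -5859935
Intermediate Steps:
B = 144 (B = Pow(Add(5, -17), 2) = Pow(-12, 2) = 144)
Function('Q')(b) = Mul(b, Add(b, Mul(2, Pow(b, 2)))) (Function('Q')(b) = Mul(Add(Add(Pow(b, 2), Pow(b, 2)), b), b) = Mul(Add(Mul(2, Pow(b, 2)), b), b) = Mul(Add(b, Mul(2, Pow(b, 2))), b) = Mul(b, Add(b, Mul(2, Pow(b, 2)))))
Add(132769, Mul(-1, Function('Q')(B))) = Add(132769, Mul(-1, Mul(Pow(144, 2), Add(1, Mul(2, 144))))) = Add(132769, Mul(-1, Mul(20736, Add(1, 288)))) = Add(132769, Mul(-1, Mul(20736, 289))) = Add(132769, Mul(-1, 5992704)) = Add(132769, -5992704) = -5859935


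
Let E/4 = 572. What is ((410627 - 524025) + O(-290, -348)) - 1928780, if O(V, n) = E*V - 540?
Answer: -2706238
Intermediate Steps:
E = 2288 (E = 4*572 = 2288)
O(V, n) = -540 + 2288*V (O(V, n) = 2288*V - 540 = -540 + 2288*V)
((410627 - 524025) + O(-290, -348)) - 1928780 = ((410627 - 524025) + (-540 + 2288*(-290))) - 1928780 = (-113398 + (-540 - 663520)) - 1928780 = (-113398 - 664060) - 1928780 = -777458 - 1928780 = -2706238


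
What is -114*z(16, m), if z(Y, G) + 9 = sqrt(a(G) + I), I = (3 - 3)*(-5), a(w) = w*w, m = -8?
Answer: 114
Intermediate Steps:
a(w) = w**2
I = 0 (I = 0*(-5) = 0)
z(Y, G) = -9 + sqrt(G**2) (z(Y, G) = -9 + sqrt(G**2 + 0) = -9 + sqrt(G**2))
-114*z(16, m) = -114*(-9 + sqrt((-8)**2)) = -114*(-9 + sqrt(64)) = -114*(-9 + 8) = -114*(-1) = 114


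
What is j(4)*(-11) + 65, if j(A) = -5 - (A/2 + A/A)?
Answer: 153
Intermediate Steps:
j(A) = -6 - A/2 (j(A) = -5 - (A*(½) + 1) = -5 - (A/2 + 1) = -5 - (1 + A/2) = -5 + (-1 - A/2) = -6 - A/2)
j(4)*(-11) + 65 = (-6 - ½*4)*(-11) + 65 = (-6 - 2)*(-11) + 65 = -8*(-11) + 65 = 88 + 65 = 153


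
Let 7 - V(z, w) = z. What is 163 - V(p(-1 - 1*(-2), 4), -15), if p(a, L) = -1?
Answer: 155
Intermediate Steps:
V(z, w) = 7 - z
163 - V(p(-1 - 1*(-2), 4), -15) = 163 - (7 - 1*(-1)) = 163 - (7 + 1) = 163 - 1*8 = 163 - 8 = 155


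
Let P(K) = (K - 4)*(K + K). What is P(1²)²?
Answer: 36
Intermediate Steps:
P(K) = 2*K*(-4 + K) (P(K) = (-4 + K)*(2*K) = 2*K*(-4 + K))
P(1²)² = (2*1²*(-4 + 1²))² = (2*1*(-4 + 1))² = (2*1*(-3))² = (-6)² = 36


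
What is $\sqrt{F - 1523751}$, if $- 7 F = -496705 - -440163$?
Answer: $\frac{i \sqrt{74268005}}{7} \approx 1231.1 i$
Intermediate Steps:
$F = \frac{56542}{7}$ ($F = - \frac{-496705 - -440163}{7} = - \frac{-496705 + 440163}{7} = \left(- \frac{1}{7}\right) \left(-56542\right) = \frac{56542}{7} \approx 8077.4$)
$\sqrt{F - 1523751} = \sqrt{\frac{56542}{7} - 1523751} = \sqrt{- \frac{10609715}{7}} = \frac{i \sqrt{74268005}}{7}$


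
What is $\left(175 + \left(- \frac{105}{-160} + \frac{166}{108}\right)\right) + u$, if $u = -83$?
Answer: $\frac{81383}{864} \approx 94.193$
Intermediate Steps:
$\left(175 + \left(- \frac{105}{-160} + \frac{166}{108}\right)\right) + u = \left(175 + \left(- \frac{105}{-160} + \frac{166}{108}\right)\right) - 83 = \left(175 + \left(\left(-105\right) \left(- \frac{1}{160}\right) + 166 \cdot \frac{1}{108}\right)\right) - 83 = \left(175 + \left(\frac{21}{32} + \frac{83}{54}\right)\right) - 83 = \left(175 + \frac{1895}{864}\right) - 83 = \frac{153095}{864} - 83 = \frac{81383}{864}$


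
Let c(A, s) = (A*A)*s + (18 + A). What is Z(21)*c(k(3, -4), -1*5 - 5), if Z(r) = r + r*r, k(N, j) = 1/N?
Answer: 23870/3 ≈ 7956.7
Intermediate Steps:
c(A, s) = 18 + A + s*A² (c(A, s) = A²*s + (18 + A) = s*A² + (18 + A) = 18 + A + s*A²)
Z(r) = r + r²
Z(21)*c(k(3, -4), -1*5 - 5) = (21*(1 + 21))*(18 + 1/3 + (-1*5 - 5)*(1/3)²) = (21*22)*(18 + ⅓ + (-5 - 5)*(⅓)²) = 462*(18 + ⅓ - 10*⅑) = 462*(18 + ⅓ - 10/9) = 462*(155/9) = 23870/3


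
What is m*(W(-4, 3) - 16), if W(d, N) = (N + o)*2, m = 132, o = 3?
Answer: -528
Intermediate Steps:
W(d, N) = 6 + 2*N (W(d, N) = (N + 3)*2 = (3 + N)*2 = 6 + 2*N)
m*(W(-4, 3) - 16) = 132*((6 + 2*3) - 16) = 132*((6 + 6) - 16) = 132*(12 - 16) = 132*(-4) = -528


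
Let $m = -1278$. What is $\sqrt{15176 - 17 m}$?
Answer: $\sqrt{36902} \approx 192.1$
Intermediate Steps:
$\sqrt{15176 - 17 m} = \sqrt{15176 - -21726} = \sqrt{15176 + 21726} = \sqrt{36902}$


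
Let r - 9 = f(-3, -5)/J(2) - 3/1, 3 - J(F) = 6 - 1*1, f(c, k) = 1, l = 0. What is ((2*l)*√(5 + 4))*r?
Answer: 0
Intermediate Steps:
J(F) = -2 (J(F) = 3 - (6 - 1*1) = 3 - (6 - 1) = 3 - 1*5 = 3 - 5 = -2)
r = 11/2 (r = 9 + (1/(-2) - 3/1) = 9 + (1*(-½) - 3*1) = 9 + (-½ - 3) = 9 - 7/2 = 11/2 ≈ 5.5000)
((2*l)*√(5 + 4))*r = ((2*0)*√(5 + 4))*(11/2) = (0*√9)*(11/2) = (0*3)*(11/2) = 0*(11/2) = 0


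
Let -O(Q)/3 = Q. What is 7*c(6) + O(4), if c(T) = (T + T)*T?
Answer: 492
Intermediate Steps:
O(Q) = -3*Q
c(T) = 2*T² (c(T) = (2*T)*T = 2*T²)
7*c(6) + O(4) = 7*(2*6²) - 3*4 = 7*(2*36) - 12 = 7*72 - 12 = 504 - 12 = 492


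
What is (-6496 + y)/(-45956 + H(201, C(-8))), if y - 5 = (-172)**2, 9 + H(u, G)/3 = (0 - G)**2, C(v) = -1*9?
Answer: -23093/45740 ≈ -0.50488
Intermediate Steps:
C(v) = -9
H(u, G) = -27 + 3*G**2 (H(u, G) = -27 + 3*(0 - G)**2 = -27 + 3*(-G)**2 = -27 + 3*G**2)
y = 29589 (y = 5 + (-172)**2 = 5 + 29584 = 29589)
(-6496 + y)/(-45956 + H(201, C(-8))) = (-6496 + 29589)/(-45956 + (-27 + 3*(-9)**2)) = 23093/(-45956 + (-27 + 3*81)) = 23093/(-45956 + (-27 + 243)) = 23093/(-45956 + 216) = 23093/(-45740) = 23093*(-1/45740) = -23093/45740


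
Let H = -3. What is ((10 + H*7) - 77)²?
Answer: 7744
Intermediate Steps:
((10 + H*7) - 77)² = ((10 - 3*7) - 77)² = ((10 - 21) - 77)² = (-11 - 77)² = (-88)² = 7744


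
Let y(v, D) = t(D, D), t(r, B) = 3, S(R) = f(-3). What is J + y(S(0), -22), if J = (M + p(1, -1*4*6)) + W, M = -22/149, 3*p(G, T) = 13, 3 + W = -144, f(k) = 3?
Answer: -62497/447 ≈ -139.81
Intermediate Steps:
S(R) = 3
W = -147 (W = -3 - 144 = -147)
p(G, T) = 13/3 (p(G, T) = (⅓)*13 = 13/3)
y(v, D) = 3
M = -22/149 (M = -22*1/149 = -22/149 ≈ -0.14765)
J = -63838/447 (J = (-22/149 + 13/3) - 147 = 1871/447 - 147 = -63838/447 ≈ -142.81)
J + y(S(0), -22) = -63838/447 + 3 = -62497/447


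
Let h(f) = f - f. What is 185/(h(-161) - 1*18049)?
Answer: -185/18049 ≈ -0.010250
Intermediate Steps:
h(f) = 0
185/(h(-161) - 1*18049) = 185/(0 - 1*18049) = 185/(0 - 18049) = 185/(-18049) = 185*(-1/18049) = -185/18049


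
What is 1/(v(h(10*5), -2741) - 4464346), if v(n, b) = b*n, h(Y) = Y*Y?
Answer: -1/11316846 ≈ -8.8364e-8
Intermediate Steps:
h(Y) = Y²
1/(v(h(10*5), -2741) - 4464346) = 1/(-2741*(10*5)² - 4464346) = 1/(-2741*50² - 4464346) = 1/(-2741*2500 - 4464346) = 1/(-6852500 - 4464346) = 1/(-11316846) = -1/11316846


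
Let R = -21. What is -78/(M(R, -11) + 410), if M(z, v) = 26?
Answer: -39/218 ≈ -0.17890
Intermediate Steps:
-78/(M(R, -11) + 410) = -78/(26 + 410) = -78/436 = (1/436)*(-78) = -39/218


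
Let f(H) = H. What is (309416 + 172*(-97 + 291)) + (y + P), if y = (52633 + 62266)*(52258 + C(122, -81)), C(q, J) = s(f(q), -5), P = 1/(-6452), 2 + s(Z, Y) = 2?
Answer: 38742548452151/6452 ≈ 6.0047e+9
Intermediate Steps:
s(Z, Y) = 0 (s(Z, Y) = -2 + 2 = 0)
P = -1/6452 ≈ -0.00015499
C(q, J) = 0
y = 6004391942 (y = (52633 + 62266)*(52258 + 0) = 114899*52258 = 6004391942)
(309416 + 172*(-97 + 291)) + (y + P) = (309416 + 172*(-97 + 291)) + (6004391942 - 1/6452) = (309416 + 172*194) + 38740336809783/6452 = (309416 + 33368) + 38740336809783/6452 = 342784 + 38740336809783/6452 = 38742548452151/6452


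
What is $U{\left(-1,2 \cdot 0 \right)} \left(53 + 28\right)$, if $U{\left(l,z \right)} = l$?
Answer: $-81$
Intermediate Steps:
$U{\left(-1,2 \cdot 0 \right)} \left(53 + 28\right) = - (53 + 28) = \left(-1\right) 81 = -81$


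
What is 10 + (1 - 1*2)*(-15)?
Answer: 25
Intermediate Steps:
10 + (1 - 1*2)*(-15) = 10 + (1 - 2)*(-15) = 10 - 1*(-15) = 10 + 15 = 25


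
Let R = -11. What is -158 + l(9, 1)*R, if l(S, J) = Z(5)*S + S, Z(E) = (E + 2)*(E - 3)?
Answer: -1643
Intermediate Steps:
Z(E) = (-3 + E)*(2 + E) (Z(E) = (2 + E)*(-3 + E) = (-3 + E)*(2 + E))
l(S, J) = 15*S (l(S, J) = (-6 + 5² - 1*5)*S + S = (-6 + 25 - 5)*S + S = 14*S + S = 15*S)
-158 + l(9, 1)*R = -158 + (15*9)*(-11) = -158 + 135*(-11) = -158 - 1485 = -1643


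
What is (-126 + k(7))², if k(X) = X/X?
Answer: 15625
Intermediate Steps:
k(X) = 1
(-126 + k(7))² = (-126 + 1)² = (-125)² = 15625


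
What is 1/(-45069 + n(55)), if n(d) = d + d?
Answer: -1/44959 ≈ -2.2242e-5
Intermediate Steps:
n(d) = 2*d
1/(-45069 + n(55)) = 1/(-45069 + 2*55) = 1/(-45069 + 110) = 1/(-44959) = -1/44959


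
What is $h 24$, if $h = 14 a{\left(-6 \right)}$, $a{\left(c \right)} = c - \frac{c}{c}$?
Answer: $-2352$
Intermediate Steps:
$a{\left(c \right)} = -1 + c$ ($a{\left(c \right)} = c - 1 = -1 + c$)
$h = -98$ ($h = 14 \left(-1 - 6\right) = 14 \left(-7\right) = -98$)
$h 24 = \left(-98\right) 24 = -2352$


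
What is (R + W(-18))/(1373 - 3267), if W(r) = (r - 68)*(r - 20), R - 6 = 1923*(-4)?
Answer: 2209/947 ≈ 2.3326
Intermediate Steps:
R = -7686 (R = 6 + 1923*(-4) = 6 - 7692 = -7686)
W(r) = (-68 + r)*(-20 + r)
(R + W(-18))/(1373 - 3267) = (-7686 + (1360 + (-18)² - 88*(-18)))/(1373 - 3267) = (-7686 + (1360 + 324 + 1584))/(-1894) = (-7686 + 3268)*(-1/1894) = -4418*(-1/1894) = 2209/947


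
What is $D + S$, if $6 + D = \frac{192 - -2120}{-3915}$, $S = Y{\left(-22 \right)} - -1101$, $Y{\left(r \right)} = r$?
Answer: $\frac{4198483}{3915} \approx 1072.4$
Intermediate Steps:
$S = 1079$ ($S = -22 - -1101 = -22 + 1101 = 1079$)
$D = - \frac{25802}{3915}$ ($D = -6 + \frac{192 - -2120}{-3915} = -6 + \left(192 + 2120\right) \left(- \frac{1}{3915}\right) = -6 + 2312 \left(- \frac{1}{3915}\right) = -6 - \frac{2312}{3915} = - \frac{25802}{3915} \approx -6.5905$)
$D + S = - \frac{25802}{3915} + 1079 = \frac{4198483}{3915}$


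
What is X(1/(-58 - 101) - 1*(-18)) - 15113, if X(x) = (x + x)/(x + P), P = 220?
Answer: -571885311/37841 ≈ -15113.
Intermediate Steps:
X(x) = 2*x/(220 + x) (X(x) = (x + x)/(x + 220) = (2*x)/(220 + x) = 2*x/(220 + x))
X(1/(-58 - 101) - 1*(-18)) - 15113 = 2*(1/(-58 - 101) - 1*(-18))/(220 + (1/(-58 - 101) - 1*(-18))) - 15113 = 2*(1/(-159) + 18)/(220 + (1/(-159) + 18)) - 15113 = 2*(-1/159 + 18)/(220 + (-1/159 + 18)) - 15113 = 2*(2861/159)/(220 + 2861/159) - 15113 = 2*(2861/159)/(37841/159) - 15113 = 2*(2861/159)*(159/37841) - 15113 = 5722/37841 - 15113 = -571885311/37841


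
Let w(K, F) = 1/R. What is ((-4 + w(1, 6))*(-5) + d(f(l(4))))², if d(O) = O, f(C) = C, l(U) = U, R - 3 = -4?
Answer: 841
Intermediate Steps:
R = -1 (R = 3 - 4 = -1)
w(K, F) = -1 (w(K, F) = 1/(-1) = -1)
((-4 + w(1, 6))*(-5) + d(f(l(4))))² = ((-4 - 1)*(-5) + 4)² = (-5*(-5) + 4)² = (25 + 4)² = 29² = 841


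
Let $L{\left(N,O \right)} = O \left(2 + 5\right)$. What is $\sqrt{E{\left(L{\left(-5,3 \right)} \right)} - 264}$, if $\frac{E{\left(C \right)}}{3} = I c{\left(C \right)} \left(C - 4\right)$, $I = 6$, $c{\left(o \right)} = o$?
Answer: $\sqrt{6162} \approx 78.498$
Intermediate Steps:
$L{\left(N,O \right)} = 7 O$ ($L{\left(N,O \right)} = O 7 = 7 O$)
$E{\left(C \right)} = 18 C \left(-4 + C\right)$ ($E{\left(C \right)} = 3 \cdot 6 C \left(C - 4\right) = 3 \cdot 6 C \left(-4 + C\right) = 18 C \left(-4 + C\right)$)
$\sqrt{E{\left(L{\left(-5,3 \right)} \right)} - 264} = \sqrt{18 \cdot 7 \cdot 3 \left(-4 + 7 \cdot 3\right) - 264} = \sqrt{18 \cdot 21 \left(-4 + 21\right) - 264} = \sqrt{18 \cdot 21 \cdot 17 - 264} = \sqrt{6426 - 264} = \sqrt{6162}$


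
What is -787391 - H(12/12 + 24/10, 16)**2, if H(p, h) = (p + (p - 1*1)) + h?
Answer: -19696656/25 ≈ -7.8787e+5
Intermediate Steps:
H(p, h) = -1 + h + 2*p (H(p, h) = (p + (p - 1)) + h = (p + (-1 + p)) + h = (-1 + 2*p) + h = -1 + h + 2*p)
-787391 - H(12/12 + 24/10, 16)**2 = -787391 - (-1 + 16 + 2*(12/12 + 24/10))**2 = -787391 - (-1 + 16 + 2*(12*(1/12) + 24*(1/10)))**2 = -787391 - (-1 + 16 + 2*(1 + 12/5))**2 = -787391 - (-1 + 16 + 2*(17/5))**2 = -787391 - (-1 + 16 + 34/5)**2 = -787391 - (109/5)**2 = -787391 - 1*11881/25 = -787391 - 11881/25 = -19696656/25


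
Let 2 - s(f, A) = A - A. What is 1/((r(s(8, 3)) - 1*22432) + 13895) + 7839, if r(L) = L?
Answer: 66905864/8535 ≈ 7839.0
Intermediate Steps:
s(f, A) = 2 (s(f, A) = 2 - (A - A) = 2 - 1*0 = 2 + 0 = 2)
1/((r(s(8, 3)) - 1*22432) + 13895) + 7839 = 1/((2 - 1*22432) + 13895) + 7839 = 1/((2 - 22432) + 13895) + 7839 = 1/(-22430 + 13895) + 7839 = 1/(-8535) + 7839 = -1/8535 + 7839 = 66905864/8535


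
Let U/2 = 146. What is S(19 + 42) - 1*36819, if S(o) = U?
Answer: -36527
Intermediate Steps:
U = 292 (U = 2*146 = 292)
S(o) = 292
S(19 + 42) - 1*36819 = 292 - 1*36819 = 292 - 36819 = -36527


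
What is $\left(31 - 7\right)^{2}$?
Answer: $576$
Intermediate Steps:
$\left(31 - 7\right)^{2} = 24^{2} = 576$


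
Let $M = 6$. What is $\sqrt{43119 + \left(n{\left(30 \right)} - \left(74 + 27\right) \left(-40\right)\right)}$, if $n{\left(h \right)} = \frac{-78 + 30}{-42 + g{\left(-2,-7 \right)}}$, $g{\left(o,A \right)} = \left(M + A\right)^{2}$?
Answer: $\frac{\sqrt{79276247}}{41} \approx 217.16$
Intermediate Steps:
$g{\left(o,A \right)} = \left(6 + A\right)^{2}$
$n{\left(h \right)} = \frac{48}{41}$ ($n{\left(h \right)} = \frac{-78 + 30}{-42 + \left(6 - 7\right)^{2}} = - \frac{48}{-42 + \left(-1\right)^{2}} = - \frac{48}{-42 + 1} = - \frac{48}{-41} = \left(-48\right) \left(- \frac{1}{41}\right) = \frac{48}{41}$)
$\sqrt{43119 + \left(n{\left(30 \right)} - \left(74 + 27\right) \left(-40\right)\right)} = \sqrt{43119 - \left(- \frac{48}{41} + \left(74 + 27\right) \left(-40\right)\right)} = \sqrt{43119 - \left(- \frac{48}{41} + 101 \left(-40\right)\right)} = \sqrt{43119 + \left(\frac{48}{41} - -4040\right)} = \sqrt{43119 + \left(\frac{48}{41} + 4040\right)} = \sqrt{43119 + \frac{165688}{41}} = \sqrt{\frac{1933567}{41}} = \frac{\sqrt{79276247}}{41}$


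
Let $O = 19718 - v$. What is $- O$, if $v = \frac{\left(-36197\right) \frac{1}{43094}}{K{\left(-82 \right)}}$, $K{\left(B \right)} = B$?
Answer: $- \frac{69677618147}{3533708} \approx -19718.0$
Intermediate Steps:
$v = \frac{36197}{3533708}$ ($v = \frac{\left(-36197\right) \frac{1}{43094}}{-82} = \left(-36197\right) \frac{1}{43094} \left(- \frac{1}{82}\right) = \left(- \frac{36197}{43094}\right) \left(- \frac{1}{82}\right) = \frac{36197}{3533708} \approx 0.010243$)
$O = \frac{69677618147}{3533708}$ ($O = 19718 - \frac{36197}{3533708} = \frac{69677618147}{3533708} \approx 19718.0$)
$- O = \left(-1\right) \frac{69677618147}{3533708} = - \frac{69677618147}{3533708}$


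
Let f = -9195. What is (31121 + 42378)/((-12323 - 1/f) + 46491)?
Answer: 675823305/314174761 ≈ 2.1511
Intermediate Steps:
(31121 + 42378)/((-12323 - 1/f) + 46491) = (31121 + 42378)/((-12323 - 1/(-9195)) + 46491) = 73499/((-12323 - 1*(-1/9195)) + 46491) = 73499/((-12323 + 1/9195) + 46491) = 73499/(-113309984/9195 + 46491) = 73499/(314174761/9195) = 73499*(9195/314174761) = 675823305/314174761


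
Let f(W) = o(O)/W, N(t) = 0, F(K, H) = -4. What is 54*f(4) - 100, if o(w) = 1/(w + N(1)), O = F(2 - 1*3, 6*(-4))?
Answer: -827/8 ≈ -103.38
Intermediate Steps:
O = -4
o(w) = 1/w (o(w) = 1/(w + 0) = 1/w)
f(W) = -1/(4*W) (f(W) = 1/((-4)*W) = -1/(4*W))
54*f(4) - 100 = 54*(-¼/4) - 100 = 54*(-¼*¼) - 100 = 54*(-1/16) - 100 = -27/8 - 100 = -827/8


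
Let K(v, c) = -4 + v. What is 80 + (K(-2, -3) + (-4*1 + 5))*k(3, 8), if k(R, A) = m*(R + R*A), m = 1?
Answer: -55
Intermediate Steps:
k(R, A) = R + A*R (k(R, A) = 1*(R + R*A) = 1*(R + A*R) = R + A*R)
80 + (K(-2, -3) + (-4*1 + 5))*k(3, 8) = 80 + ((-4 - 2) + (-4*1 + 5))*(3*(1 + 8)) = 80 + (-6 + (-4 + 5))*(3*9) = 80 + (-6 + 1)*27 = 80 - 5*27 = 80 - 135 = -55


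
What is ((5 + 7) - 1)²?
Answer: 121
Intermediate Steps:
((5 + 7) - 1)² = (12 - 1)² = 11² = 121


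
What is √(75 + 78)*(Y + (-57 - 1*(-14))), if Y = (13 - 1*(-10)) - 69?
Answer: -267*√17 ≈ -1100.9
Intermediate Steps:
Y = -46 (Y = (13 + 10) - 69 = 23 - 69 = -46)
√(75 + 78)*(Y + (-57 - 1*(-14))) = √(75 + 78)*(-46 + (-57 - 1*(-14))) = √153*(-46 + (-57 + 14)) = (3*√17)*(-46 - 43) = (3*√17)*(-89) = -267*√17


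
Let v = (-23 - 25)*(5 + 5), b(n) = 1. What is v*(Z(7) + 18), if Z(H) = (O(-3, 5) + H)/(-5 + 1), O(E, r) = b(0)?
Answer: -7680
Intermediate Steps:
O(E, r) = 1
v = -480 (v = -48*10 = -480)
Z(H) = -¼ - H/4 (Z(H) = (1 + H)/(-5 + 1) = (1 + H)/(-4) = (1 + H)*(-¼) = -¼ - H/4)
v*(Z(7) + 18) = -480*((-¼ - ¼*7) + 18) = -480*((-¼ - 7/4) + 18) = -480*(-2 + 18) = -480*16 = -7680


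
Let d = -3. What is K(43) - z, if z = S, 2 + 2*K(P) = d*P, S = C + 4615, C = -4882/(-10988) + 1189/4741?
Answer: -60965670697/13023527 ≈ -4681.2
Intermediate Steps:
C = 18105147/26047054 (C = -4882*(-1/10988) + 1189*(1/4741) = 2441/5494 + 1189/4741 = 18105147/26047054 ≈ 0.69509)
S = 120225259357/26047054 (S = 18105147/26047054 + 4615 = 120225259357/26047054 ≈ 4615.7)
K(P) = -1 - 3*P/2 (K(P) = -1 + (-3*P)/2 = -1 - 3*P/2)
z = 120225259357/26047054 ≈ 4615.7
K(43) - z = (-1 - 3/2*43) - 1*120225259357/26047054 = (-1 - 129/2) - 120225259357/26047054 = -131/2 - 120225259357/26047054 = -60965670697/13023527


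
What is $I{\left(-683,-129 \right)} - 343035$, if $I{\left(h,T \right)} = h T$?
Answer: $-254928$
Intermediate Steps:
$I{\left(h,T \right)} = T h$
$I{\left(-683,-129 \right)} - 343035 = \left(-129\right) \left(-683\right) - 343035 = 88107 - 343035 = -254928$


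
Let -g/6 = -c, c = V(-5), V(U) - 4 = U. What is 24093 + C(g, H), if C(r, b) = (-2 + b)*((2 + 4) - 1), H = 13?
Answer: 24148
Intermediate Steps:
V(U) = 4 + U
c = -1 (c = 4 - 5 = -1)
g = -6 (g = -(-6)*(-1) = -6*1 = -6)
C(r, b) = -10 + 5*b (C(r, b) = (-2 + b)*(6 - 1) = (-2 + b)*5 = -10 + 5*b)
24093 + C(g, H) = 24093 + (-10 + 5*13) = 24093 + (-10 + 65) = 24093 + 55 = 24148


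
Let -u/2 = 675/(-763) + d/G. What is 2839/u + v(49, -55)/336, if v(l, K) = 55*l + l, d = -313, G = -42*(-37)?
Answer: 207382135/157686 ≈ 1315.2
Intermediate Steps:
G = 1554
v(l, K) = 56*l
u = 26281/12099 (u = -2*(675/(-763) - 313/1554) = -2*(675*(-1/763) - 313*1/1554) = -2*(-675/763 - 313/1554) = -2*(-26281/24198) = 26281/12099 ≈ 2.1722)
2839/u + v(49, -55)/336 = 2839/(26281/12099) + (56*49)/336 = 2839*(12099/26281) + 2744*(1/336) = 34349061/26281 + 49/6 = 207382135/157686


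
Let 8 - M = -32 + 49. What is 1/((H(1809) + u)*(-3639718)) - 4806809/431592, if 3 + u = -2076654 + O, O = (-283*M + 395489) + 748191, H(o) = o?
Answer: -1160473071153532765/104196129641370984 ≈ -11.137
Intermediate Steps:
M = -9 (M = 8 - (-32 + 49) = 8 - 1*17 = 8 - 17 = -9)
O = 1146227 (O = (-283*(-9) + 395489) + 748191 = (2547 + 395489) + 748191 = 398036 + 748191 = 1146227)
u = -930430 (u = -3 + (-2076654 + 1146227) = -3 - 930427 = -930430)
1/((H(1809) + u)*(-3639718)) - 4806809/431592 = 1/((1809 - 930430)*(-3639718)) - 4806809/431592 = -1/3639718/(-928621) - 4806809*1/431592 = -1/928621*(-1/3639718) - 686687/61656 = 1/3379918568878 - 686687/61656 = -1160473071153532765/104196129641370984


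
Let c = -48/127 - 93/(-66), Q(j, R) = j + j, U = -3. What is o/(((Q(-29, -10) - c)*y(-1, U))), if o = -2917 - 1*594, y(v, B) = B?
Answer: -9809734/494799 ≈ -19.826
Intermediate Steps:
Q(j, R) = 2*j
c = 2881/2794 (c = -48*1/127 - 93*(-1/66) = -48/127 + 31/22 = 2881/2794 ≈ 1.0311)
o = -3511 (o = -2917 - 594 = -3511)
o/(((Q(-29, -10) - c)*y(-1, U))) = -3511*(-1/(3*(2*(-29) - 1*2881/2794))) = -3511*(-1/(3*(-58 - 2881/2794))) = -3511/((-164933/2794*(-3))) = -3511/494799/2794 = -3511*2794/494799 = -9809734/494799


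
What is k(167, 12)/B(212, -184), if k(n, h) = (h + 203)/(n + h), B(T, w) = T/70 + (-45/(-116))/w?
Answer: 160613600/404699131 ≈ 0.39687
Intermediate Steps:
B(T, w) = T/70 + 45/(116*w) (B(T, w) = T*(1/70) + (-45*(-1/116))/w = T/70 + 45/(116*w))
k(n, h) = (203 + h)/(h + n)
k(167, 12)/B(212, -184) = ((203 + 12)/(12 + 167))/((1/70)*212 + (45/116)/(-184)) = (215/179)/(106/35 + (45/116)*(-1/184)) = ((1/179)*215)/(106/35 - 45/21344) = 215/(179*(2260889/747040)) = (215/179)*(747040/2260889) = 160613600/404699131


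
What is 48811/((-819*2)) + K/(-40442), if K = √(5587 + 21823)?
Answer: -6973/234 - √27410/40442 ≈ -29.803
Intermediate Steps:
K = √27410 ≈ 165.56
48811/((-819*2)) + K/(-40442) = 48811/((-819*2)) + √27410/(-40442) = 48811/(-1638) + √27410*(-1/40442) = 48811*(-1/1638) - √27410/40442 = -6973/234 - √27410/40442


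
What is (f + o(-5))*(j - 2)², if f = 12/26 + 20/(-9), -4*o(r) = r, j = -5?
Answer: -11711/468 ≈ -25.023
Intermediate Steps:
o(r) = -r/4
f = -206/117 (f = 12*(1/26) + 20*(-⅑) = 6/13 - 20/9 = -206/117 ≈ -1.7607)
(f + o(-5))*(j - 2)² = (-206/117 - ¼*(-5))*(-5 - 2)² = (-206/117 + 5/4)*(-7)² = -239/468*49 = -11711/468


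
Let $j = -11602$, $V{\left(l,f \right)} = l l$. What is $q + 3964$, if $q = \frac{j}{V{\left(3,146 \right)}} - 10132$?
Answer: $- \frac{67114}{9} \approx -7457.1$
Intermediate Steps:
$V{\left(l,f \right)} = l^{2}$
$q = - \frac{102790}{9}$ ($q = - \frac{11602}{3^{2}} - 10132 = - \frac{11602}{9} - 10132 = - \frac{102790}{9} \approx -11421.0$)
$q + 3964 = - \frac{102790}{9} + 3964 = - \frac{67114}{9}$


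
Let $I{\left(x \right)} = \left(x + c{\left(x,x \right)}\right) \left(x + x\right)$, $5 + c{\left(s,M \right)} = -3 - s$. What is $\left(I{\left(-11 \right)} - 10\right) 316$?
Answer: $52456$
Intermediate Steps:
$c{\left(s,M \right)} = -8 - s$ ($c{\left(s,M \right)} = -5 - \left(3 + s\right) = -8 - s$)
$I{\left(x \right)} = - 16 x$ ($I{\left(x \right)} = \left(x - \left(8 + x\right)\right) \left(x + x\right) = - 8 \cdot 2 x = - 16 x$)
$\left(I{\left(-11 \right)} - 10\right) 316 = \left(\left(-16\right) \left(-11\right) - 10\right) 316 = \left(176 - 10\right) 316 = 166 \cdot 316 = 52456$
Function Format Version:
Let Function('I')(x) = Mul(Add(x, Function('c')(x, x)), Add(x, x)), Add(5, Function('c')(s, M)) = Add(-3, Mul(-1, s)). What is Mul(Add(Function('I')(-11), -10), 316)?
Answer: 52456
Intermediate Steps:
Function('c')(s, M) = Add(-8, Mul(-1, s)) (Function('c')(s, M) = Add(-5, Add(-3, Mul(-1, s))) = Add(-8, Mul(-1, s)))
Function('I')(x) = Mul(-16, x) (Function('I')(x) = Mul(Add(x, Add(-8, Mul(-1, x))), Add(x, x)) = Mul(-8, Mul(2, x)) = Mul(-16, x))
Mul(Add(Function('I')(-11), -10), 316) = Mul(Add(Mul(-16, -11), -10), 316) = Mul(Add(176, -10), 316) = Mul(166, 316) = 52456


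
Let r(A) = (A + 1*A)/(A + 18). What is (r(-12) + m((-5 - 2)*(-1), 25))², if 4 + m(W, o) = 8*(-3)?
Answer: 1024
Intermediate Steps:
m(W, o) = -28 (m(W, o) = -4 + 8*(-3) = -4 - 24 = -28)
r(A) = 2*A/(18 + A) (r(A) = (A + A)/(18 + A) = (2*A)/(18 + A) = 2*A/(18 + A))
(r(-12) + m((-5 - 2)*(-1), 25))² = (2*(-12)/(18 - 12) - 28)² = (2*(-12)/6 - 28)² = (2*(-12)*(⅙) - 28)² = (-4 - 28)² = (-32)² = 1024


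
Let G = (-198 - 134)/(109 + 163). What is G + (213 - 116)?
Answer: 6513/68 ≈ 95.779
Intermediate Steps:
G = -83/68 (G = -332/272 = -332*1/272 = -83/68 ≈ -1.2206)
G + (213 - 116) = -83/68 + (213 - 116) = -83/68 + 97 = 6513/68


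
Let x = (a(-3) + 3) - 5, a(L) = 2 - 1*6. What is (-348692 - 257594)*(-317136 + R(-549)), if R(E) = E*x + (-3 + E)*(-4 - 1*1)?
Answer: 188604661452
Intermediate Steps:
a(L) = -4 (a(L) = 2 - 6 = -4)
x = -6 (x = (-4 + 3) - 5 = -1 - 5 = -6)
R(E) = 15 - 11*E (R(E) = E*(-6) + (-3 + E)*(-4 - 1*1) = -6*E + (-3 + E)*(-4 - 1) = -6*E + (-3 + E)*(-5) = -6*E + (15 - 5*E) = 15 - 11*E)
(-348692 - 257594)*(-317136 + R(-549)) = (-348692 - 257594)*(-317136 + (15 - 11*(-549))) = -606286*(-317136 + (15 + 6039)) = -606286*(-317136 + 6054) = -606286*(-311082) = 188604661452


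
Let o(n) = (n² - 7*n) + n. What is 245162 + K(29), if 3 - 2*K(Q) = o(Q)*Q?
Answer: 235492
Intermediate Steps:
o(n) = n² - 6*n
K(Q) = 3/2 - Q²*(-6 + Q)/2 (K(Q) = 3/2 - Q*(-6 + Q)*Q/2 = 3/2 - Q²*(-6 + Q)/2)
245162 + K(29) = 245162 + (3/2 + (½)*29²*(6 - 1*29)) = 245162 + (3/2 + (½)*841*(6 - 29)) = 245162 + (3/2 + (½)*841*(-23)) = 245162 + (3/2 - 19343/2) = 245162 - 9670 = 235492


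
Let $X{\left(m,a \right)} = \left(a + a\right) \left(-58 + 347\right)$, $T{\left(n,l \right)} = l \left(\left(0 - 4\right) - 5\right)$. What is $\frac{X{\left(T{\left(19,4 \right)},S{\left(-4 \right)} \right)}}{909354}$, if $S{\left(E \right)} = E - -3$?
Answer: $- \frac{289}{454677} \approx -0.00063562$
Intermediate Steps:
$S{\left(E \right)} = 3 + E$ ($S{\left(E \right)} = E + 3 = 3 + E$)
$T{\left(n,l \right)} = - 9 l$ ($T{\left(n,l \right)} = l \left(\left(0 - 4\right) - 5\right) = l \left(-4 - 5\right) = l \left(-9\right) = - 9 l$)
$X{\left(m,a \right)} = 578 a$ ($X{\left(m,a \right)} = 2 a 289 = 578 a$)
$\frac{X{\left(T{\left(19,4 \right)},S{\left(-4 \right)} \right)}}{909354} = \frac{578 \left(3 - 4\right)}{909354} = 578 \left(-1\right) \frac{1}{909354} = \left(-578\right) \frac{1}{909354} = - \frac{289}{454677}$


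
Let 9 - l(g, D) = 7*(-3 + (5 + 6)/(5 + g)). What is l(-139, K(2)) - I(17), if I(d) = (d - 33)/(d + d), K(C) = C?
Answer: 70721/2278 ≈ 31.045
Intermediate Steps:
I(d) = (-33 + d)/(2*d) (I(d) = (-33 + d)/((2*d)) = (-33 + d)*(1/(2*d)) = (-33 + d)/(2*d))
l(g, D) = 30 - 77/(5 + g) (l(g, D) = 9 - 7*(-3 + (5 + 6)/(5 + g)) = 9 - 7*(-3 + 11/(5 + g)) = 9 - (-21 + 77/(5 + g)) = 9 + (21 - 77/(5 + g)) = 30 - 77/(5 + g))
l(-139, K(2)) - I(17) = (73 + 30*(-139))/(5 - 139) - (-33 + 17)/(2*17) = (73 - 4170)/(-134) - (-16)/(2*17) = -1/134*(-4097) - 1*(-8/17) = 4097/134 + 8/17 = 70721/2278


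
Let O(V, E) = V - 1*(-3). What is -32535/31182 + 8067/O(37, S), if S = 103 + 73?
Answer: 41707299/207880 ≈ 200.63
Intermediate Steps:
S = 176
O(V, E) = 3 + V (O(V, E) = V + 3 = 3 + V)
-32535/31182 + 8067/O(37, S) = -32535/31182 + 8067/(3 + 37) = -32535*1/31182 + 8067/40 = -10845/10394 + 8067*(1/40) = -10845/10394 + 8067/40 = 41707299/207880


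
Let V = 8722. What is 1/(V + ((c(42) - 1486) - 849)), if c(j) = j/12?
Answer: 2/12781 ≈ 0.00015648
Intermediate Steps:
c(j) = j/12 (c(j) = j*(1/12) = j/12)
1/(V + ((c(42) - 1486) - 849)) = 1/(8722 + (((1/12)*42 - 1486) - 849)) = 1/(8722 + ((7/2 - 1486) - 849)) = 1/(8722 + (-2965/2 - 849)) = 1/(8722 - 4663/2) = 1/(12781/2) = 2/12781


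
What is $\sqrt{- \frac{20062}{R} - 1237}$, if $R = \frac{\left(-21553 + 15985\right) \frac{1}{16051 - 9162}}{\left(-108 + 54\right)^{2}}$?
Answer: $\frac{\sqrt{973928915474}}{116} \approx 8507.6$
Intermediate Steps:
$R = - \frac{464}{1674027}$ ($R = \frac{\left(-5568\right) \frac{1}{6889}}{\left(-54\right)^{2}} = \frac{\left(-5568\right) \frac{1}{6889}}{2916} = \left(- \frac{5568}{6889}\right) \frac{1}{2916} = - \frac{464}{1674027} \approx -0.00027718$)
$\sqrt{- \frac{20062}{R} - 1237} = \sqrt{- \frac{20062}{- \frac{464}{1674027}} - 1237} = \sqrt{\left(-20062\right) \left(- \frac{1674027}{464}\right) - 1237} = \sqrt{\frac{16792164837}{232} - 1237} = \sqrt{\frac{16791877853}{232}} = \frac{\sqrt{973928915474}}{116}$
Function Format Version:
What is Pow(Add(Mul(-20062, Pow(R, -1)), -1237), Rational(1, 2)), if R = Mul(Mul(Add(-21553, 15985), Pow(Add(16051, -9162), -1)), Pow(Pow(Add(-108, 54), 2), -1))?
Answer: Mul(Rational(1, 116), Pow(973928915474, Rational(1, 2))) ≈ 8507.6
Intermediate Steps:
R = Rational(-464, 1674027) (R = Mul(Mul(-5568, Pow(6889, -1)), Pow(Pow(-54, 2), -1)) = Mul(Mul(-5568, Rational(1, 6889)), Pow(2916, -1)) = Mul(Rational(-5568, 6889), Rational(1, 2916)) = Rational(-464, 1674027) ≈ -0.00027718)
Pow(Add(Mul(-20062, Pow(R, -1)), -1237), Rational(1, 2)) = Pow(Add(Mul(-20062, Pow(Rational(-464, 1674027), -1)), -1237), Rational(1, 2)) = Pow(Add(Mul(-20062, Rational(-1674027, 464)), -1237), Rational(1, 2)) = Pow(Add(Rational(16792164837, 232), -1237), Rational(1, 2)) = Pow(Rational(16791877853, 232), Rational(1, 2)) = Mul(Rational(1, 116), Pow(973928915474, Rational(1, 2)))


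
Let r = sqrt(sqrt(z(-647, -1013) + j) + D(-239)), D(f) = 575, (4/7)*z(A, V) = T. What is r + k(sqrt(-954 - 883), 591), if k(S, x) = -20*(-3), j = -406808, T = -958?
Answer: 60 + sqrt(2300 + 2*I*sqrt(1633938))/2 ≈ 86.784 + 11.931*I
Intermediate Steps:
z(A, V) = -3353/2 (z(A, V) = (7/4)*(-958) = -3353/2)
k(S, x) = 60
r = sqrt(575 + I*sqrt(1633938)/2) (r = sqrt(sqrt(-3353/2 - 406808) + 575) = sqrt(sqrt(-816969/2) + 575) = sqrt(I*sqrt(1633938)/2 + 575) = sqrt(575 + I*sqrt(1633938)/2) ≈ 26.784 + 11.931*I)
r + k(sqrt(-954 - 883), 591) = sqrt(2300 + 2*I*sqrt(1633938))/2 + 60 = 60 + sqrt(2300 + 2*I*sqrt(1633938))/2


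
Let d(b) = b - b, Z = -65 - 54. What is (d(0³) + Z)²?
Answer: 14161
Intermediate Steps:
Z = -119
d(b) = 0
(d(0³) + Z)² = (0 - 119)² = (-119)² = 14161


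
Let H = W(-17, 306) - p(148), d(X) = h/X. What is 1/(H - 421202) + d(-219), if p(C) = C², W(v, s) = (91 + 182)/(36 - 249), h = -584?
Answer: 251684723/94381851 ≈ 2.6667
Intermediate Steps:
W(v, s) = -91/71 (W(v, s) = 273/(-213) = 273*(-1/213) = -91/71)
d(X) = -584/X
H = -1555275/71 (H = -91/71 - 1*148² = -91/71 - 1*21904 = -91/71 - 21904 = -1555275/71 ≈ -21905.)
1/(H - 421202) + d(-219) = 1/(-1555275/71 - 421202) - 584/(-219) = 1/(-31460617/71) - 584*(-1/219) = -71/31460617 + 8/3 = 251684723/94381851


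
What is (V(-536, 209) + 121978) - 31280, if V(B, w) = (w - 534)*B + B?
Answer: 264362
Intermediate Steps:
V(B, w) = B + B*(-534 + w) (V(B, w) = (-534 + w)*B + B = B*(-534 + w) + B = B + B*(-534 + w))
(V(-536, 209) + 121978) - 31280 = (-536*(-533 + 209) + 121978) - 31280 = (-536*(-324) + 121978) - 31280 = (173664 + 121978) - 31280 = 295642 - 31280 = 264362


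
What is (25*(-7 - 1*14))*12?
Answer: -6300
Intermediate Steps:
(25*(-7 - 1*14))*12 = (25*(-7 - 14))*12 = (25*(-21))*12 = -525*12 = -6300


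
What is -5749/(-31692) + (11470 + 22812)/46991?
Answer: 1356616403/1489238772 ≈ 0.91095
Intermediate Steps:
-5749/(-31692) + (11470 + 22812)/46991 = -5749*(-1/31692) + 34282*(1/46991) = 5749/31692 + 34282/46991 = 1356616403/1489238772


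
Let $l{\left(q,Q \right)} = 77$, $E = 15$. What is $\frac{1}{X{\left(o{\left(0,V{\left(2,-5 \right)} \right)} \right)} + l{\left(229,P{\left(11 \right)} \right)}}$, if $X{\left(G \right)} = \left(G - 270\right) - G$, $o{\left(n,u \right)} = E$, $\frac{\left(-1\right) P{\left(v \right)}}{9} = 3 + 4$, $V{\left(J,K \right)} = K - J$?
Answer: $- \frac{1}{193} \approx -0.0051813$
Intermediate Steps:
$P{\left(v \right)} = -63$ ($P{\left(v \right)} = - 9 \left(3 + 4\right) = \left(-9\right) 7 = -63$)
$o{\left(n,u \right)} = 15$
$X{\left(G \right)} = -270$ ($X{\left(G \right)} = \left(-270 + G\right) - G = -270$)
$\frac{1}{X{\left(o{\left(0,V{\left(2,-5 \right)} \right)} \right)} + l{\left(229,P{\left(11 \right)} \right)}} = \frac{1}{-270 + 77} = \frac{1}{-193} = - \frac{1}{193}$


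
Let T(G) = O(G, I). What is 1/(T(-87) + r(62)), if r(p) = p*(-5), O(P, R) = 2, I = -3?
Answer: -1/308 ≈ -0.0032468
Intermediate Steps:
r(p) = -5*p
T(G) = 2
1/(T(-87) + r(62)) = 1/(2 - 5*62) = 1/(2 - 310) = 1/(-308) = -1/308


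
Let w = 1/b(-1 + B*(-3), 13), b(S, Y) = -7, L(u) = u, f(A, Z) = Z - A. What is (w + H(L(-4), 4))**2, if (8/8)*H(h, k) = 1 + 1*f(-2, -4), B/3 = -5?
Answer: 64/49 ≈ 1.3061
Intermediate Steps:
B = -15 (B = 3*(-5) = -15)
H(h, k) = -1 (H(h, k) = 1 + 1*(-4 - 1*(-2)) = 1 + 1*(-4 + 2) = 1 + 1*(-2) = 1 - 2 = -1)
w = -1/7 (w = 1/(-7) = -1/7 ≈ -0.14286)
(w + H(L(-4), 4))**2 = (-1/7 - 1)**2 = (-8/7)**2 = 64/49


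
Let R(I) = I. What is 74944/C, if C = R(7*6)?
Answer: 37472/21 ≈ 1784.4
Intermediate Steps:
C = 42 (C = 7*6 = 42)
74944/C = 74944/42 = 74944*(1/42) = 37472/21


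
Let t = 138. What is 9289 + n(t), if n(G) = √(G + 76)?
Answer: 9289 + √214 ≈ 9303.6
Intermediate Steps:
n(G) = √(76 + G)
9289 + n(t) = 9289 + √(76 + 138) = 9289 + √214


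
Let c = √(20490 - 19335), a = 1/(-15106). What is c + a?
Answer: -1/15106 + √1155 ≈ 33.985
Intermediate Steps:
a = -1/15106 ≈ -6.6199e-5
c = √1155 ≈ 33.985
c + a = √1155 - 1/15106 = -1/15106 + √1155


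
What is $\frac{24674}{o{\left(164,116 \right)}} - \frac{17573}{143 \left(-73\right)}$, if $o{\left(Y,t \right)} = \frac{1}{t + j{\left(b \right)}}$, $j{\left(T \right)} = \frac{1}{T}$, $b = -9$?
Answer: $\frac{268647635255}{93951} \approx 2.8594 \cdot 10^{6}$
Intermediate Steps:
$o{\left(Y,t \right)} = \frac{1}{- \frac{1}{9} + t}$ ($o{\left(Y,t \right)} = \frac{1}{t + \frac{1}{-9}} = \frac{1}{t - \frac{1}{9}} = \frac{1}{- \frac{1}{9} + t}$)
$\frac{24674}{o{\left(164,116 \right)}} - \frac{17573}{143 \left(-73\right)} = \frac{24674}{9 \frac{1}{-1 + 9 \cdot 116}} - \frac{17573}{143 \left(-73\right)} = \frac{24674}{9 \frac{1}{-1 + 1044}} - \frac{17573}{-10439} = \frac{24674}{9 \cdot \frac{1}{1043}} - - \frac{17573}{10439} = \frac{24674}{9 \cdot \frac{1}{1043}} + \frac{17573}{10439} = \frac{24674}{\frac{9}{1043}} + \frac{17573}{10439} = 24674 \cdot \frac{1043}{9} + \frac{17573}{10439} = \frac{25734982}{9} + \frac{17573}{10439} = \frac{268647635255}{93951}$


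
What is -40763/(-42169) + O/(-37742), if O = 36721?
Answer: -10010703/1591542398 ≈ -0.0062899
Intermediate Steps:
-40763/(-42169) + O/(-37742) = -40763/(-42169) + 36721/(-37742) = -40763*(-1/42169) + 36721*(-1/37742) = 40763/42169 - 36721/37742 = -10010703/1591542398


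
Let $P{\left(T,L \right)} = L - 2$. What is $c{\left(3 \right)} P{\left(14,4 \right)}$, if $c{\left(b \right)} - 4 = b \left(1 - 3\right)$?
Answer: $-4$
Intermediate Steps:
$P{\left(T,L \right)} = -2 + L$
$c{\left(b \right)} = 4 - 2 b$ ($c{\left(b \right)} = 4 + b \left(1 - 3\right) = 4 + b \left(-2\right) = 4 - 2 b$)
$c{\left(3 \right)} P{\left(14,4 \right)} = \left(4 - 6\right) \left(-2 + 4\right) = \left(4 - 6\right) 2 = \left(-2\right) 2 = -4$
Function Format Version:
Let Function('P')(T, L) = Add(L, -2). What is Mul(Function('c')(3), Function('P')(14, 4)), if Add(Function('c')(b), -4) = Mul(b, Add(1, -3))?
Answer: -4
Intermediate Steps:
Function('P')(T, L) = Add(-2, L)
Function('c')(b) = Add(4, Mul(-2, b)) (Function('c')(b) = Add(4, Mul(b, Add(1, -3))) = Add(4, Mul(b, -2)) = Add(4, Mul(-2, b)))
Mul(Function('c')(3), Function('P')(14, 4)) = Mul(Add(4, Mul(-2, 3)), Add(-2, 4)) = Mul(Add(4, -6), 2) = Mul(-2, 2) = -4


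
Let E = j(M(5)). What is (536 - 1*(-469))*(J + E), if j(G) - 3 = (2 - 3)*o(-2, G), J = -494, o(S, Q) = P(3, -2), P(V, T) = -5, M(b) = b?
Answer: -488430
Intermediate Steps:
o(S, Q) = -5
j(G) = 8 (j(G) = 3 + (2 - 3)*(-5) = 3 - 1*(-5) = 3 + 5 = 8)
E = 8
(536 - 1*(-469))*(J + E) = (536 - 1*(-469))*(-494 + 8) = (536 + 469)*(-486) = 1005*(-486) = -488430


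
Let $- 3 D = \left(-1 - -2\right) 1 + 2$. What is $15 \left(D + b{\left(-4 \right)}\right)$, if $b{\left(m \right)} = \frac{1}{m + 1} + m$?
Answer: $-80$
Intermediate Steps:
$b{\left(m \right)} = m + \frac{1}{1 + m}$ ($b{\left(m \right)} = \frac{1}{1 + m} + m = m + \frac{1}{1 + m}$)
$D = -1$ ($D = - \frac{\left(-1 - -2\right) 1 + 2}{3} = - \frac{\left(-1 + 2\right) 1 + 2}{3} = - \frac{1 \cdot 1 + 2}{3} = - \frac{1 + 2}{3} = \left(- \frac{1}{3}\right) 3 = -1$)
$15 \left(D + b{\left(-4 \right)}\right) = 15 \left(-1 + \frac{1 - 4 + \left(-4\right)^{2}}{1 - 4}\right) = 15 \left(-1 + \frac{1 - 4 + 16}{-3}\right) = 15 \left(-1 - \frac{13}{3}\right) = 15 \left(- \frac{16}{3}\right) = -80$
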